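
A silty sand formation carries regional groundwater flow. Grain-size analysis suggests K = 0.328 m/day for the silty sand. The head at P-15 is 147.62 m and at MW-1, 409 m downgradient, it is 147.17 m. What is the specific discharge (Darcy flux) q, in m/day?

Hydraulic gradient i = (147.62 − 147.17) / 409 = 0.45 / 409 = 0.001100.
Specific discharge q = K · i = 0.3280 × 0.001100 = 0.0003609 m/day.

0.000361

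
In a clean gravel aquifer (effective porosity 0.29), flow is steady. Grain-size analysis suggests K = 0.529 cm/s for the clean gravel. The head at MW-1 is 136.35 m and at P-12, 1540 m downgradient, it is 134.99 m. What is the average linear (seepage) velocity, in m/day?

Convert K: 0.529 cm/s × 864 = 457.1 m/day.
Hydraulic gradient i = (136.35 − 134.99) / 1540 = 1.36 / 1540 = 0.0008831.
Darcy flux q = K · i = 457.1 × 0.0008831 = 0.4036 m/day.
Seepage velocity v = q / n_e = 0.4036 / 0.29 = 1.392 m/day.

1.39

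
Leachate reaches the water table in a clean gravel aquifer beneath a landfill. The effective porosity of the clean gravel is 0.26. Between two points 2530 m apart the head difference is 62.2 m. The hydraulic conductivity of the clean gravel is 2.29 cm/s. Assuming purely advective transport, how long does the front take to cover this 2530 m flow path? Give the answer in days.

13.5

Convert K: 2.29 cm/s × 864 = 1979 m/day.
Hydraulic gradient i = Δh / L = 62.2 / 2530 = 0.02458.
Darcy flux q = K · i = 1979 × 0.02458 = 48.64 m/day.
Seepage velocity v = q / n_e = 48.64 / 0.26 = 187.1 m/day.
Travel time t = L / v = 2530 / 187.1 = 13.52 days.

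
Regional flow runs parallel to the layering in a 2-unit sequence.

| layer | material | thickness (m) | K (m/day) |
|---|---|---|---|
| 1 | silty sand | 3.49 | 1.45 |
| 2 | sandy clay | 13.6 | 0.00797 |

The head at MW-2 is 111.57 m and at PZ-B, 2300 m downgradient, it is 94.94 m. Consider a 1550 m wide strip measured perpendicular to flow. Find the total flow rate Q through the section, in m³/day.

Flow is parallel to layering, so each bed carries its own Darcy discharge and the transmissivities add.
Σ(K_i·b_i) = 1.45×3.49 + 0.00797×13.6 = 5.169 m²/day.
Hydraulic gradient i = (111.57 − 94.94) / 2300 = 16.63 / 2300 = 0.007230.
Q = Σ(K_i·b_i) · W · i = 5.169 × 1550 × 0.007230 = 57.93 m³/day.

57.9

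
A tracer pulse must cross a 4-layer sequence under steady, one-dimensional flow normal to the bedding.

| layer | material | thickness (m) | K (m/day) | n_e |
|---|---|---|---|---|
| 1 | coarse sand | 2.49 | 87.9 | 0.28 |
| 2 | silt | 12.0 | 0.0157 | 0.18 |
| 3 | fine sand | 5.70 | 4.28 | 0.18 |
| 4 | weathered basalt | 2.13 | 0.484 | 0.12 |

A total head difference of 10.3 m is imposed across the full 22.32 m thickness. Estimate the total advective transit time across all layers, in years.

With flow normal to the layers, continuity requires the same specific discharge q through every layer.
Σ(b_i/K_i) = 2.49/87.9 + 12.0/0.0157 + 5.70/4.28 + 2.13/0.484 = 770.1 d.
q = Δh / Σ(b_i/K_i) = 10.3 / 770.1 = 0.01338 m/day.
In each layer the seepage velocity is v_i = q/n_i, so the layer transit time is t_i = b_i·n_i / q:
  layer 1 (coarse sand): t_1 = 2.49 × 0.28 / 0.01338 = 52.13 d
  layer 2 (silt): t_2 = 12.0 × 0.18 / 0.01338 = 161.5 d
  layer 3 (fine sand): t_3 = 5.70 × 0.18 / 0.01338 = 76.71 d
  layer 4 (weathered basalt): t_4 = 2.13 × 0.12 / 0.01338 = 19.11 d
Total t = Σ t_i = 309.4 days = 0.8472 years.

0.847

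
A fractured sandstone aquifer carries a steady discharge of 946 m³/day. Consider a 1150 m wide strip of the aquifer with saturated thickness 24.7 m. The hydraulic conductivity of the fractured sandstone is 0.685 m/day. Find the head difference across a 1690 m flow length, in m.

Cross-sectional area A = 1150 × 24.7 = 28405 m².
From Q = K·A·i, i = Q / (K·A) = 946 / (0.6850 × 28405) = 0.04862.
Head loss Δh = i · L = 0.04862 × 1690 = 82.17 m.

82.2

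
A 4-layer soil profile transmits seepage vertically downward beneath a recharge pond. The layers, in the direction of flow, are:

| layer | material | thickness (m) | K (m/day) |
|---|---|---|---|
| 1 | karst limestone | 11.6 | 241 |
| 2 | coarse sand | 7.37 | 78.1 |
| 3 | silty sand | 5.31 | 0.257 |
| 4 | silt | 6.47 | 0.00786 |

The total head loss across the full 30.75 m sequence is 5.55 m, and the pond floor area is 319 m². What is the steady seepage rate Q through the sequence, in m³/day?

2.10

Flow is perpendicular to layering, so the layers act in series and the equivalent K is the thickness-weighted harmonic mean.
Total thickness L = 11.6 + 7.37 + 5.31 + 6.47 = 30.75 m.
Σ(b_i/K_i) = 11.6/241 + 7.37/78.1 + 5.31/0.257 + 6.47/0.00786 = 844.0 d.
K_eq = L / Σ(b_i/K_i) = 30.75 / 844.0 = 0.03644 m/day.
Q = K_eq · A · (Δh/L) = 0.03644 × 319 × (5.55/30.75) = 2.098 m³/day.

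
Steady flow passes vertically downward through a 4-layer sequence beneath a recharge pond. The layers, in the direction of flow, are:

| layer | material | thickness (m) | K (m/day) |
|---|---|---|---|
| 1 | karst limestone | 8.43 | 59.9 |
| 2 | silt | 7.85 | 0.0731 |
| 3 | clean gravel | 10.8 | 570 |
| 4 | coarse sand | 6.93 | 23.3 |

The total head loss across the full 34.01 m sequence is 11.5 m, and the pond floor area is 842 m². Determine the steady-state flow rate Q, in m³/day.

Flow is perpendicular to layering, so the layers act in series and the equivalent K is the thickness-weighted harmonic mean.
Total thickness L = 8.43 + 7.85 + 10.8 + 6.93 = 34.01 m.
Σ(b_i/K_i) = 8.43/59.9 + 7.85/0.0731 + 10.8/570 + 6.93/23.3 = 107.8 d.
K_eq = L / Σ(b_i/K_i) = 34.01 / 107.8 = 0.3154 m/day.
Q = K_eq · A · (Δh/L) = 0.3154 × 842 × (11.5/34.01) = 89.79 m³/day.

89.8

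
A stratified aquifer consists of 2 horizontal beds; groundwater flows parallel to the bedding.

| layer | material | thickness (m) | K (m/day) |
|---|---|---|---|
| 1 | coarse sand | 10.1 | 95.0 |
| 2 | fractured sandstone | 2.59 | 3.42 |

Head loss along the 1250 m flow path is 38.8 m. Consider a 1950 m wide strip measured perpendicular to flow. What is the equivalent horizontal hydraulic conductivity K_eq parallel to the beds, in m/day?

76.3

Flow is parallel to layering, so each bed carries its own Darcy discharge and the transmissivities add.
Σ(K_i·b_i) = 95.0×10.1 + 3.42×2.59 = 968.4 m²/day.
Total thickness b = 12.69 m, so K_eq = Σ(K_i·b_i)/b = 76.31 m/day.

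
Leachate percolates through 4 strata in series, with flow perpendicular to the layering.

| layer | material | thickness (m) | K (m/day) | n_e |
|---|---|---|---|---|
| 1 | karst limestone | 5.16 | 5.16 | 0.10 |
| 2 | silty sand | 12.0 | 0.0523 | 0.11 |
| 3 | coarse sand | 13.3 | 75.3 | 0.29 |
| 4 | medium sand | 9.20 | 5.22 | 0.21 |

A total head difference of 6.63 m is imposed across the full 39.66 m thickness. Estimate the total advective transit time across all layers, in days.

267

With flow normal to the layers, continuity requires the same specific discharge q through every layer.
Σ(b_i/K_i) = 5.16/5.16 + 12.0/0.0523 + 13.3/75.3 + 9.20/5.22 = 232.4 d.
q = Δh / Σ(b_i/K_i) = 6.63 / 232.4 = 0.02853 m/day.
In each layer the seepage velocity is v_i = q/n_i, so the layer transit time is t_i = b_i·n_i / q:
  layer 1 (karst limestone): t_1 = 5.16 × 0.10 / 0.02853 = 18.09 d
  layer 2 (silty sand): t_2 = 12.0 × 0.11 / 0.02853 = 46.27 d
  layer 3 (coarse sand): t_3 = 13.3 × 0.29 / 0.02853 = 135.2 d
  layer 4 (medium sand): t_4 = 9.20 × 0.21 / 0.02853 = 67.72 d
Total t = Σ t_i = 267.3 days.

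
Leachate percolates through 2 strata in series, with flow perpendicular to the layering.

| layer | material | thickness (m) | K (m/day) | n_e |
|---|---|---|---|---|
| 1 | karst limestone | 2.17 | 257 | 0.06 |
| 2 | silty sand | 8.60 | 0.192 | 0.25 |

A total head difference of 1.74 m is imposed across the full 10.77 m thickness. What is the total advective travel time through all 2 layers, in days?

58.7

With flow normal to the layers, continuity requires the same specific discharge q through every layer.
Σ(b_i/K_i) = 2.17/257 + 8.60/0.192 = 44.80 d.
q = Δh / Σ(b_i/K_i) = 1.74 / 44.80 = 0.03884 m/day.
In each layer the seepage velocity is v_i = q/n_i, so the layer transit time is t_i = b_i·n_i / q:
  layer 1 (karst limestone): t_1 = 2.17 × 0.06 / 0.03884 = 3.352 d
  layer 2 (silty sand): t_2 = 8.60 × 0.25 / 0.03884 = 55.36 d
Total t = Σ t_i = 58.71 days.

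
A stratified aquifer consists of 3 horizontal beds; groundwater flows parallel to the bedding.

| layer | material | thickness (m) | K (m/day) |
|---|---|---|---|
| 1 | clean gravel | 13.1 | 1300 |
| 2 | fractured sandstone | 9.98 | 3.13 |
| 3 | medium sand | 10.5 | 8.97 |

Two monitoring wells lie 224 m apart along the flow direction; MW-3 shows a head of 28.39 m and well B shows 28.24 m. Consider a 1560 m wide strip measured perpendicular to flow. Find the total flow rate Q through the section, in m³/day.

Flow is parallel to layering, so each bed carries its own Darcy discharge and the transmissivities add.
Σ(K_i·b_i) = 1300×13.1 + 3.13×9.98 + 8.97×10.5 = 17155 m²/day.
Hydraulic gradient i = (28.39 − 28.24) / 224 = 0.15 / 224 = 0.0006696.
Q = Σ(K_i·b_i) · W · i = 17155 × 1560 × 0.0006696 = 17921 m³/day.

17900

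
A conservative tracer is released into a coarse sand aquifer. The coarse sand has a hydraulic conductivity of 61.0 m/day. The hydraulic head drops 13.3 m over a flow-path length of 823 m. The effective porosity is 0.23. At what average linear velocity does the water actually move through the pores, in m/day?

Hydraulic gradient i = Δh / L = 13.3 / 823 = 0.01616.
Darcy flux q = K · i = 61.00 × 0.01616 = 0.9858 m/day.
Seepage velocity v = q / n_e = 0.9858 / 0.23 = 4.286 m/day.

4.29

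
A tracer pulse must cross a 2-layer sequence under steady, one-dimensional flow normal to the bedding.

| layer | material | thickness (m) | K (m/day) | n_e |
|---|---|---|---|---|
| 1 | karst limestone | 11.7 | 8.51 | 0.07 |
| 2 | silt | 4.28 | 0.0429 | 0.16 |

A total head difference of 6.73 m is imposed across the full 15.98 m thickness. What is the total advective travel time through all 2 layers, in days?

22.6

With flow normal to the layers, continuity requires the same specific discharge q through every layer.
Σ(b_i/K_i) = 11.7/8.51 + 4.28/0.0429 = 101.1 d.
q = Δh / Σ(b_i/K_i) = 6.73 / 101.1 = 0.06654 m/day.
In each layer the seepage velocity is v_i = q/n_i, so the layer transit time is t_i = b_i·n_i / q:
  layer 1 (karst limestone): t_1 = 11.7 × 0.07 / 0.06654 = 12.31 d
  layer 2 (silt): t_2 = 4.28 × 0.16 / 0.06654 = 10.29 d
Total t = Σ t_i = 22.60 days.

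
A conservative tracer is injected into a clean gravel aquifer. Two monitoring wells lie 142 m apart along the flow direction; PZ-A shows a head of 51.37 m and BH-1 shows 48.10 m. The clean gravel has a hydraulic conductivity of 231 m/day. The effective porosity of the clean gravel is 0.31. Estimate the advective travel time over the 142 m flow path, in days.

8.28

Hydraulic gradient i = (51.37 − 48.10) / 142 = 3.27 / 142 = 0.02303.
Darcy flux q = K · i = 231.0 × 0.02303 = 5.320 m/day.
Seepage velocity v = q / n_e = 5.320 / 0.31 = 17.16 m/day.
Travel time t = L / v = 142 / 17.16 = 8.275 days.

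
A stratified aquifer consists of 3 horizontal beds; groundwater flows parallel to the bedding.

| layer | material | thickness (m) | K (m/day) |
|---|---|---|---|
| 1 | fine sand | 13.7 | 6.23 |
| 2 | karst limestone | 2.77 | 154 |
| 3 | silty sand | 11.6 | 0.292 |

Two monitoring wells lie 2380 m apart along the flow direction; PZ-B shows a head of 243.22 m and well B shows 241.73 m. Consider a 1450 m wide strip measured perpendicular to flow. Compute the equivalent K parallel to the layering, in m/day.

Flow is parallel to layering, so each bed carries its own Darcy discharge and the transmissivities add.
Σ(K_i·b_i) = 6.23×13.7 + 154×2.77 + 0.292×11.6 = 515.3 m²/day.
Total thickness b = 28.07 m, so K_eq = Σ(K_i·b_i)/b = 18.36 m/day.

18.4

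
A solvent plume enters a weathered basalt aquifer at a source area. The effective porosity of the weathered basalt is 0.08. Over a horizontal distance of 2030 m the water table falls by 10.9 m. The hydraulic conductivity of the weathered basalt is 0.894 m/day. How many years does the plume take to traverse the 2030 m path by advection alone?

92.6

Hydraulic gradient i = Δh / L = 10.9 / 2030 = 0.005369.
Darcy flux q = K · i = 0.8940 × 0.005369 = 0.004800 m/day.
Seepage velocity v = q / n_e = 0.004800 / 0.08 = 0.06000 m/day.
Travel time t = L / v = 2030 / 0.06000 = 33831 days = 92.62 years.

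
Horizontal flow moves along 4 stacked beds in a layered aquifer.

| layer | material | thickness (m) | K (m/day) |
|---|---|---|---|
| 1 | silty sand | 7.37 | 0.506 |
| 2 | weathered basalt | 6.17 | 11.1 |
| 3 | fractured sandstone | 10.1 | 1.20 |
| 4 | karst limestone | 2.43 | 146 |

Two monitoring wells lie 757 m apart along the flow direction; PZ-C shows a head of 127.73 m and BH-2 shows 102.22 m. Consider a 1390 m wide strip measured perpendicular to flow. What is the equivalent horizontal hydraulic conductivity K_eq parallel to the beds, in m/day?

Flow is parallel to layering, so each bed carries its own Darcy discharge and the transmissivities add.
Σ(K_i·b_i) = 0.506×7.37 + 11.1×6.17 + 1.20×10.1 + 146×2.43 = 439.1 m²/day.
Total thickness b = 26.07 m, so K_eq = Σ(K_i·b_i)/b = 16.84 m/day.

16.8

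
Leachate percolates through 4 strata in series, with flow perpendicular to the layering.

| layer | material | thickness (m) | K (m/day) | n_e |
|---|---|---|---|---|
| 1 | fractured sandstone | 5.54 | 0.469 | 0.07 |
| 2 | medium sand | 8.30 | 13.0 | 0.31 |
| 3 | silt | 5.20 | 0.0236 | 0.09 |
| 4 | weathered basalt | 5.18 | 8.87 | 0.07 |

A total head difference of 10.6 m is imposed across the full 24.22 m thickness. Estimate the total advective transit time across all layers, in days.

With flow normal to the layers, continuity requires the same specific discharge q through every layer.
Σ(b_i/K_i) = 5.54/0.469 + 8.30/13.0 + 5.20/0.0236 + 5.18/8.87 = 233.4 d.
q = Δh / Σ(b_i/K_i) = 10.6 / 233.4 = 0.04542 m/day.
In each layer the seepage velocity is v_i = q/n_i, so the layer transit time is t_i = b_i·n_i / q:
  layer 1 (fractured sandstone): t_1 = 5.54 × 0.07 / 0.04542 = 8.538 d
  layer 2 (medium sand): t_2 = 8.30 × 0.31 / 0.04542 = 56.65 d
  layer 3 (silt): t_3 = 5.20 × 0.09 / 0.04542 = 10.30 d
  layer 4 (weathered basalt): t_4 = 5.18 × 0.07 / 0.04542 = 7.983 d
Total t = Σ t_i = 83.47 days.

83.5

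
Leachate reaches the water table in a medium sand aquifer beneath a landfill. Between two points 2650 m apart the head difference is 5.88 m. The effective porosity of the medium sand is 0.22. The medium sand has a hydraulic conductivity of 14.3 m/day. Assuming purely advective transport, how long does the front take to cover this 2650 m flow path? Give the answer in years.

50.3

Hydraulic gradient i = Δh / L = 5.88 / 2650 = 0.002219.
Darcy flux q = K · i = 14.30 × 0.002219 = 0.03173 m/day.
Seepage velocity v = q / n_e = 0.03173 / 0.22 = 0.1442 m/day.
Travel time t = L / v = 2650 / 0.1442 = 18374 days = 50.30 years.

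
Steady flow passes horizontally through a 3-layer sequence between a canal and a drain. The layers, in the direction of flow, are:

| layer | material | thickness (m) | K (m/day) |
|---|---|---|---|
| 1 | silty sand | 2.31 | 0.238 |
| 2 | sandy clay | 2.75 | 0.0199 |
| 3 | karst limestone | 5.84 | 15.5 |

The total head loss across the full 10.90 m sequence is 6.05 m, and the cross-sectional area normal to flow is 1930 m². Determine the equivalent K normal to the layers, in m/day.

0.0735

Flow is perpendicular to layering, so the layers act in series and the equivalent K is the thickness-weighted harmonic mean.
Total thickness L = 2.31 + 2.75 + 5.84 = 10.90 m.
Σ(b_i/K_i) = 2.31/0.238 + 2.75/0.0199 + 5.84/15.5 = 148.3 d.
K_eq = L / Σ(b_i/K_i) = 10.90 / 148.3 = 0.07351 m/day.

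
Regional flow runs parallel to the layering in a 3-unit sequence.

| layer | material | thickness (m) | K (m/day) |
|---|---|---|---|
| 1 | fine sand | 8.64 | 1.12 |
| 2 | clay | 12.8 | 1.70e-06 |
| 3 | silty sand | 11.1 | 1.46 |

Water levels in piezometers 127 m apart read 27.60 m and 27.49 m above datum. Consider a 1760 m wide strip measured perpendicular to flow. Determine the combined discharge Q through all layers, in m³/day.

39.5

Flow is parallel to layering, so each bed carries its own Darcy discharge and the transmissivities add.
Σ(K_i·b_i) = 1.12×8.64 + 1.70e-06×12.8 + 1.46×11.1 = 25.88 m²/day.
Hydraulic gradient i = (27.60 − 27.49) / 127 = 0.11 / 127 = 0.0008661.
Q = Σ(K_i·b_i) · W · i = 25.88 × 1760 × 0.0008661 = 39.46 m³/day.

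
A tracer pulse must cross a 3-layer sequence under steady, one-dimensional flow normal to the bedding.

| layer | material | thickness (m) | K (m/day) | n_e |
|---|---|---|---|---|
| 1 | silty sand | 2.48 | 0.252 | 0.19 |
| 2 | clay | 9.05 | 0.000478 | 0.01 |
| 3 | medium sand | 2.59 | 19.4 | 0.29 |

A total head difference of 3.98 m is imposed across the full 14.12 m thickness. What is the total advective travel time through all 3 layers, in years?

With flow normal to the layers, continuity requires the same specific discharge q through every layer.
Σ(b_i/K_i) = 2.48/0.252 + 9.05/0.000478 + 2.59/19.4 = 18943 d.
q = Δh / Σ(b_i/K_i) = 3.98 / 18943 = 0.0002101 m/day.
In each layer the seepage velocity is v_i = q/n_i, so the layer transit time is t_i = b_i·n_i / q:
  layer 1 (silty sand): t_1 = 2.48 × 0.19 / 0.0002101 = 2243 d
  layer 2 (clay): t_2 = 9.05 × 0.01 / 0.0002101 = 430.7 d
  layer 3 (medium sand): t_3 = 2.59 × 0.29 / 0.0002101 = 3575 d
Total t = Σ t_i = 6248 days = 17.11 years.

17.1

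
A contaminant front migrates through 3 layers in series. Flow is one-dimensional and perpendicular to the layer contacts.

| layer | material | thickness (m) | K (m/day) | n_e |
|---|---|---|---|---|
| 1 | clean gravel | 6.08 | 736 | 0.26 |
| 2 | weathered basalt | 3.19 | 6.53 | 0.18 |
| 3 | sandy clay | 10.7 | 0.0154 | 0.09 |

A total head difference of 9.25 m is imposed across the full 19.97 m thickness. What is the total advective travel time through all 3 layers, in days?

234

With flow normal to the layers, continuity requires the same specific discharge q through every layer.
Σ(b_i/K_i) = 6.08/736 + 3.19/6.53 + 10.7/0.0154 = 695.3 d.
q = Δh / Σ(b_i/K_i) = 9.25 / 695.3 = 0.01330 m/day.
In each layer the seepage velocity is v_i = q/n_i, so the layer transit time is t_i = b_i·n_i / q:
  layer 1 (clean gravel): t_1 = 6.08 × 0.26 / 0.01330 = 118.8 d
  layer 2 (weathered basalt): t_2 = 3.19 × 0.18 / 0.01330 = 43.16 d
  layer 3 (sandy clay): t_3 = 10.7 × 0.09 / 0.01330 = 72.39 d
Total t = Σ t_i = 234.4 days.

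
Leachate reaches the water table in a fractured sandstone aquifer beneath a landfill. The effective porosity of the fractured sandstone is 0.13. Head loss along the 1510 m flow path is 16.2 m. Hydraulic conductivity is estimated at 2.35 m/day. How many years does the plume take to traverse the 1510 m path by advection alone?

21.3

Hydraulic gradient i = Δh / L = 16.2 / 1510 = 0.01073.
Darcy flux q = K · i = 2.350 × 0.01073 = 0.02521 m/day.
Seepage velocity v = q / n_e = 0.02521 / 0.13 = 0.1939 m/day.
Travel time t = L / v = 1510 / 0.1939 = 7786 days = 21.32 years.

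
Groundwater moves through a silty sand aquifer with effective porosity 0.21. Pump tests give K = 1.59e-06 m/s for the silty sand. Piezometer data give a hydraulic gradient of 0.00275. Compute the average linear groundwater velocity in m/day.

Convert K: 1.59e-06 m/s × 86400 = 0.1374 m/day.
Hydraulic gradient i = 0.00275.
Darcy flux q = K · i = 0.1374 × 0.002750 = 0.0003778 m/day.
Seepage velocity v = q / n_e = 0.0003778 / 0.21 = 0.001799 m/day.

0.00180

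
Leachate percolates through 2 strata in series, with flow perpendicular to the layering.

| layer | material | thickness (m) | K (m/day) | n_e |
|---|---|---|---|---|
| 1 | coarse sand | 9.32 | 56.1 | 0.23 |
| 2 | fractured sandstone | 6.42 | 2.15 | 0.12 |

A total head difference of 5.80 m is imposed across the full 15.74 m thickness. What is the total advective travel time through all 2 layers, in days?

With flow normal to the layers, continuity requires the same specific discharge q through every layer.
Σ(b_i/K_i) = 9.32/56.1 + 6.42/2.15 = 3.152 d.
q = Δh / Σ(b_i/K_i) = 5.80 / 3.152 = 1.840 m/day.
In each layer the seepage velocity is v_i = q/n_i, so the layer transit time is t_i = b_i·n_i / q:
  layer 1 (coarse sand): t_1 = 9.32 × 0.23 / 1.840 = 1.165 d
  layer 2 (fractured sandstone): t_2 = 6.42 × 0.12 / 1.840 = 0.4187 d
Total t = Σ t_i = 1.584 days.

1.58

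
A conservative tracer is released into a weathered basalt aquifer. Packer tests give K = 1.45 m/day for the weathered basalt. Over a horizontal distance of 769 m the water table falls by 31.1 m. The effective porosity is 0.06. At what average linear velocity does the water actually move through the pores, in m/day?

Hydraulic gradient i = Δh / L = 31.1 / 769 = 0.04044.
Darcy flux q = K · i = 1.450 × 0.04044 = 0.05864 m/day.
Seepage velocity v = q / n_e = 0.05864 / 0.06 = 0.9774 m/day.

0.977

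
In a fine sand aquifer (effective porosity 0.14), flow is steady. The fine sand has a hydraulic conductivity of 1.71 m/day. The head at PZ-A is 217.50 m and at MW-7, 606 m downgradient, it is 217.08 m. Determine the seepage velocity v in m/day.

0.00847

Hydraulic gradient i = (217.50 − 217.08) / 606 = 0.42 / 606 = 0.0006931.
Darcy flux q = K · i = 1.710 × 0.0006931 = 0.001185 m/day.
Seepage velocity v = q / n_e = 0.001185 / 0.14 = 0.008465 m/day.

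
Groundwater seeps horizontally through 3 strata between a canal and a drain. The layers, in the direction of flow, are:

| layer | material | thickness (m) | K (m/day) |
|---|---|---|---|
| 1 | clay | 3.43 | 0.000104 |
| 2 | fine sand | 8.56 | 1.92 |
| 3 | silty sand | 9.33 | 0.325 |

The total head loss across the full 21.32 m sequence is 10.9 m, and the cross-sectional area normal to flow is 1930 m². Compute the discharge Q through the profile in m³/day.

Flow is perpendicular to layering, so the layers act in series and the equivalent K is the thickness-weighted harmonic mean.
Total thickness L = 3.43 + 8.56 + 9.33 = 21.32 m.
Σ(b_i/K_i) = 3.43/0.000104 + 8.56/1.92 + 9.33/0.325 = 33014 d.
K_eq = L / Σ(b_i/K_i) = 21.32 / 33014 = 0.0006458 m/day.
Q = K_eq · A · (Δh/L) = 0.0006458 × 1930 × (10.9/21.32) = 0.6372 m³/day.

0.637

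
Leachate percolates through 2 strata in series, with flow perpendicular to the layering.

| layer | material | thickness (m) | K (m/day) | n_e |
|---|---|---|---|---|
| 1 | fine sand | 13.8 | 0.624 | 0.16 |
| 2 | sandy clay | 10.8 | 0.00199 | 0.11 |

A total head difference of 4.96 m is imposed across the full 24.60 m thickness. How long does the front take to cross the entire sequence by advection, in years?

With flow normal to the layers, continuity requires the same specific discharge q through every layer.
Σ(b_i/K_i) = 13.8/0.624 + 10.8/0.00199 = 5449 d.
q = Δh / Σ(b_i/K_i) = 4.96 / 5449 = 0.0009102 m/day.
In each layer the seepage velocity is v_i = q/n_i, so the layer transit time is t_i = b_i·n_i / q:
  layer 1 (fine sand): t_1 = 13.8 × 0.16 / 0.0009102 = 2426 d
  layer 2 (sandy clay): t_2 = 10.8 × 0.11 / 0.0009102 = 1305 d
Total t = Σ t_i = 3731 days = 10.21 years.

10.2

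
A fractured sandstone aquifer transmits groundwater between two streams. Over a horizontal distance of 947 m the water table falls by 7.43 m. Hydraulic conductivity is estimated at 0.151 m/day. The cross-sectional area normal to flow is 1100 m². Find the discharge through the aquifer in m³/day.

1.30

Hydraulic gradient i = Δh / L = 7.43 / 947 = 0.007846.
Darcy's law: Q = K · A · i = 0.1510 × 1100 × 0.007846 = 1.303 m³/day.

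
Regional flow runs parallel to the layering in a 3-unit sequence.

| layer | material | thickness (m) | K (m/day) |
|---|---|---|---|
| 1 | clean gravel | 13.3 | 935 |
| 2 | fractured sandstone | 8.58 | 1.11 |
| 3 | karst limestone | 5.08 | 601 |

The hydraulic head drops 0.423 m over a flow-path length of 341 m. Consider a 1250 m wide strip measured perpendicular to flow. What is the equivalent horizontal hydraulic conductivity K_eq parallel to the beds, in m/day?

Flow is parallel to layering, so each bed carries its own Darcy discharge and the transmissivities add.
Σ(K_i·b_i) = 935×13.3 + 1.11×8.58 + 601×5.08 = 15498 m²/day.
Total thickness b = 26.96 m, so K_eq = Σ(K_i·b_i)/b = 574.9 m/day.

575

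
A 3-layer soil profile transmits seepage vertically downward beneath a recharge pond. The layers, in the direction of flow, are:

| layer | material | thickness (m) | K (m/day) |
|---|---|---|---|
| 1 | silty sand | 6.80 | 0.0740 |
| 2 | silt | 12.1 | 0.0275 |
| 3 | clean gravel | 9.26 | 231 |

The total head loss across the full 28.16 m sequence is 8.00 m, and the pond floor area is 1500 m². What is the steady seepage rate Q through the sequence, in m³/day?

22.6

Flow is perpendicular to layering, so the layers act in series and the equivalent K is the thickness-weighted harmonic mean.
Total thickness L = 6.80 + 12.1 + 9.26 = 28.16 m.
Σ(b_i/K_i) = 6.80/0.0740 + 12.1/0.0275 + 9.26/231 = 531.9 d.
K_eq = L / Σ(b_i/K_i) = 28.16 / 531.9 = 0.05294 m/day.
Q = K_eq · A · (Δh/L) = 0.05294 × 1500 × (8.00/28.16) = 22.56 m³/day.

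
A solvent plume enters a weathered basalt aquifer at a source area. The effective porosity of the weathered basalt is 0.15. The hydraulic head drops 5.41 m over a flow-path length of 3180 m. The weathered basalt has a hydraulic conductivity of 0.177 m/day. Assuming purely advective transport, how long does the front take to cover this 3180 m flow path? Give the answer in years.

Hydraulic gradient i = Δh / L = 5.41 / 3180 = 0.001701.
Darcy flux q = K · i = 0.1770 × 0.001701 = 0.0003011 m/day.
Seepage velocity v = q / n_e = 0.0003011 / 0.15 = 0.002007 m/day.
Travel time t = L / v = 3180 / 0.002007 = 1.584e+06 days = 4337 years.

4340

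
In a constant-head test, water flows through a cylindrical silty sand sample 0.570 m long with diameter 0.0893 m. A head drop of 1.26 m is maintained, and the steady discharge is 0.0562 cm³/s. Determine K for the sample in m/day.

0.351

Cross-sectional area A = π·(d/2)² = π × (0.0893/2)² = 0.006263 m².
Convert discharge: 0.0562 cm³/s = 5.620e-08 m³/s.
Darcy's law rearranged: K = Q·L / (A·Δh) = 5.620e-08 × 0.570 / (0.006263 × 1.26) = 4.059e-06 m/s = 0.3507 m/day.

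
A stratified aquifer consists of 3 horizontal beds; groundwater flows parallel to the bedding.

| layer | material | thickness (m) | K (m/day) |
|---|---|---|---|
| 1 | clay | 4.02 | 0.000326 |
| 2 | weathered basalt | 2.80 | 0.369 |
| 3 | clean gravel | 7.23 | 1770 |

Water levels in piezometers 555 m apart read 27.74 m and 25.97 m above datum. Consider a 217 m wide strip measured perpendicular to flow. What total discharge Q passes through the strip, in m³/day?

Flow is parallel to layering, so each bed carries its own Darcy discharge and the transmissivities add.
Σ(K_i·b_i) = 0.000326×4.02 + 0.369×2.80 + 1770×7.23 = 12798 m²/day.
Hydraulic gradient i = (27.74 − 25.97) / 555 = 1.77 / 555 = 0.003189.
Q = Σ(K_i·b_i) · W · i = 12798 × 217 × 0.003189 = 8857 m³/day.

8860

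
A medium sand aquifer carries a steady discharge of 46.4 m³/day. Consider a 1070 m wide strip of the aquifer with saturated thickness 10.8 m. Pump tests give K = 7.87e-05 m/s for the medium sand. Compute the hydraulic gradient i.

0.000591

Convert K: 7.87e-05 m/s × 86400 = 6.800 m/day.
Cross-sectional area A = 1070 × 10.8 = 11556 m².
From Q = K·A·i, i = Q / (K·A) = 46.4 / (6.800 × 11556) = 0.0005905.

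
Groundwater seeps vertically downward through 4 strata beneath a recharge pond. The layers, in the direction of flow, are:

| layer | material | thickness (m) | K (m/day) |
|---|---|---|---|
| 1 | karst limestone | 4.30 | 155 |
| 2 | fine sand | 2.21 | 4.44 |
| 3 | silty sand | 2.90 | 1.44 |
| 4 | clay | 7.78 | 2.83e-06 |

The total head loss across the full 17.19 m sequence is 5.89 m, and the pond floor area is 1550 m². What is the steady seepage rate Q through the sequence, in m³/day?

Flow is perpendicular to layering, so the layers act in series and the equivalent K is the thickness-weighted harmonic mean.
Total thickness L = 4.30 + 2.21 + 2.90 + 7.78 = 17.19 m.
Σ(b_i/K_i) = 4.30/155 + 2.21/4.44 + 2.90/1.44 + 7.78/2.83e-06 = 2.749e+06 d.
K_eq = L / Σ(b_i/K_i) = 17.19 / 2.749e+06 = 6.253e-06 m/day.
Q = K_eq · A · (Δh/L) = 6.253e-06 × 1550 × (5.89/17.19) = 0.003321 m³/day.

0.00332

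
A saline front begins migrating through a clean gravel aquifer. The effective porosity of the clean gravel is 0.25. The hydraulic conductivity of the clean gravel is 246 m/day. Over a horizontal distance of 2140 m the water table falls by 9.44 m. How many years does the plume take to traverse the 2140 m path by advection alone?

Hydraulic gradient i = Δh / L = 9.44 / 2140 = 0.004411.
Darcy flux q = K · i = 246.0 × 0.004411 = 1.085 m/day.
Seepage velocity v = q / n_e = 1.085 / 0.25 = 4.341 m/day.
Travel time t = L / v = 2140 / 4.341 = 493.0 days = 1.350 years.

1.35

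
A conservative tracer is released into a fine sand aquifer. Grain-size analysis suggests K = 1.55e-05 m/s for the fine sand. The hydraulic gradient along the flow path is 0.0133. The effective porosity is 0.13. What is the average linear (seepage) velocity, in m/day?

Convert K: 1.55e-05 m/s × 86400 = 1.339 m/day.
Hydraulic gradient i = 0.0133.
Darcy flux q = K · i = 1.339 × 0.01330 = 0.01781 m/day.
Seepage velocity v = q / n_e = 0.01781 / 0.13 = 0.1370 m/day.

0.137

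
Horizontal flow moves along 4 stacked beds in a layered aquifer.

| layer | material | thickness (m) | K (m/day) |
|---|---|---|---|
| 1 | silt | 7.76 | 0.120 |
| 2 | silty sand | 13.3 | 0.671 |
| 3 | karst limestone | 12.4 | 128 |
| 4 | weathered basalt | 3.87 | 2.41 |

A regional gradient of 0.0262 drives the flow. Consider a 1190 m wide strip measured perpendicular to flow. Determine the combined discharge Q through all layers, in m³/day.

Flow is parallel to layering, so each bed carries its own Darcy discharge and the transmissivities add.
Σ(K_i·b_i) = 0.120×7.76 + 0.671×13.3 + 128×12.4 + 2.41×3.87 = 1606 m²/day.
Hydraulic gradient i = 0.0262.
Q = Σ(K_i·b_i) · W · i = 1606 × 1190 × 0.02620 = 50084 m³/day.

50100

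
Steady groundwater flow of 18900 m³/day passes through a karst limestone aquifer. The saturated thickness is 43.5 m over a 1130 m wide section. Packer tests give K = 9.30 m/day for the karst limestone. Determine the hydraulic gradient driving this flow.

Cross-sectional area A = 1130 × 43.5 = 49155 m².
From Q = K·A·i, i = Q / (K·A) = 18900 / (9.300 × 49155) = 0.04134.

0.0413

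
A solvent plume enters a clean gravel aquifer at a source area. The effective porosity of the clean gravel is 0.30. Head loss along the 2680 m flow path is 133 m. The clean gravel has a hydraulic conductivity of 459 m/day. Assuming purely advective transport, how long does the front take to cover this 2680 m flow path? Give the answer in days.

35.3

Hydraulic gradient i = Δh / L = 133 / 2680 = 0.04963.
Darcy flux q = K · i = 459.0 × 0.04963 = 22.78 m/day.
Seepage velocity v = q / n_e = 22.78 / 0.30 = 75.93 m/day.
Travel time t = L / v = 2680 / 75.93 = 35.30 days.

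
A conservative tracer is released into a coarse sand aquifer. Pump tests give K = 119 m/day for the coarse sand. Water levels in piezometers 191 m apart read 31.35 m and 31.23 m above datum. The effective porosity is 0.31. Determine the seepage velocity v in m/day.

0.241

Hydraulic gradient i = (31.35 − 31.23) / 191 = 0.12 / 191 = 0.0006283.
Darcy flux q = K · i = 119.0 × 0.0006283 = 0.07476 m/day.
Seepage velocity v = q / n_e = 0.07476 / 0.31 = 0.2412 m/day.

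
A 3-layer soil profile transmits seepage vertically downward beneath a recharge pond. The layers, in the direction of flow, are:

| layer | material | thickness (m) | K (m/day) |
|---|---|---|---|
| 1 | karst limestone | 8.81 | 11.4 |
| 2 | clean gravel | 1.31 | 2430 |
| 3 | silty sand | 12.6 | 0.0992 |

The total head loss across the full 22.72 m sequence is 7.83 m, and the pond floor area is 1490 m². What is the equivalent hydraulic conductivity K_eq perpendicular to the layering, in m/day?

Flow is perpendicular to layering, so the layers act in series and the equivalent K is the thickness-weighted harmonic mean.
Total thickness L = 8.81 + 1.31 + 12.6 = 22.72 m.
Σ(b_i/K_i) = 8.81/11.4 + 1.31/2430 + 12.6/0.0992 = 127.8 d.
K_eq = L / Σ(b_i/K_i) = 22.72 / 127.8 = 0.1778 m/day.

0.178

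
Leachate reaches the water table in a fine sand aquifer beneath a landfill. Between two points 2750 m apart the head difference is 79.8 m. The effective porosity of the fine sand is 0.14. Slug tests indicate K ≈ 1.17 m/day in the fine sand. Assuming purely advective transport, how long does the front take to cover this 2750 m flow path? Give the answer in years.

Hydraulic gradient i = Δh / L = 79.8 / 2750 = 0.02902.
Darcy flux q = K · i = 1.170 × 0.02902 = 0.03395 m/day.
Seepage velocity v = q / n_e = 0.03395 / 0.14 = 0.2425 m/day.
Travel time t = L / v = 2750 / 0.2425 = 11340 days = 31.05 years.

31.0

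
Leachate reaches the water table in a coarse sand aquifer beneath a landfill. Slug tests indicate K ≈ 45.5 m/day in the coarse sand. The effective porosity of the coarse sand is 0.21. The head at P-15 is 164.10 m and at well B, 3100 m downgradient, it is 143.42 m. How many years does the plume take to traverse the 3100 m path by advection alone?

Hydraulic gradient i = (164.10 − 143.42) / 3100 = 20.68 / 3100 = 0.006671.
Darcy flux q = K · i = 45.50 × 0.006671 = 0.3035 m/day.
Seepage velocity v = q / n_e = 0.3035 / 0.21 = 1.445 m/day.
Travel time t = L / v = 3100 / 1.445 = 2145 days = 5.872 years.

5.87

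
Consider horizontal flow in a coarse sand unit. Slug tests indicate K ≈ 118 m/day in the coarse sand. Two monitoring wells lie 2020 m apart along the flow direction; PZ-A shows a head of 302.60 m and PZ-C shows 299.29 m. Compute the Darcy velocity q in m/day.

Hydraulic gradient i = (302.60 − 299.29) / 2020 = 3.31 / 2020 = 0.001639.
Specific discharge q = K · i = 118.0 × 0.001639 = 0.1934 m/day.

0.193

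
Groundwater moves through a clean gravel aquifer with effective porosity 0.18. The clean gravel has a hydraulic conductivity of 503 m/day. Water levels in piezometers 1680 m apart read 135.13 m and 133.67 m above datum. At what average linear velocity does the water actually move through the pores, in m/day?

2.43

Hydraulic gradient i = (135.13 − 133.67) / 1680 = 1.46 / 1680 = 0.0008690.
Darcy flux q = K · i = 503.0 × 0.0008690 = 0.4371 m/day.
Seepage velocity v = q / n_e = 0.4371 / 0.18 = 2.429 m/day.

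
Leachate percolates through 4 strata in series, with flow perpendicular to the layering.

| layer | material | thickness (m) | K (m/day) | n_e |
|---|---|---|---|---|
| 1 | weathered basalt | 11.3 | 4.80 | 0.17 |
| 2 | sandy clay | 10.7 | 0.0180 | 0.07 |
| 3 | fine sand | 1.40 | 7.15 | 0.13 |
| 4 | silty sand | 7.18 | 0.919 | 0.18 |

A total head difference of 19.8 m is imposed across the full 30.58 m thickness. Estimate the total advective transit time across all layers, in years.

With flow normal to the layers, continuity requires the same specific discharge q through every layer.
Σ(b_i/K_i) = 11.3/4.80 + 10.7/0.0180 + 1.40/7.15 + 7.18/0.919 = 604.8 d.
q = Δh / Σ(b_i/K_i) = 19.8 / 604.8 = 0.03274 m/day.
In each layer the seepage velocity is v_i = q/n_i, so the layer transit time is t_i = b_i·n_i / q:
  layer 1 (weathered basalt): t_1 = 11.3 × 0.17 / 0.03274 = 58.68 d
  layer 2 (sandy clay): t_2 = 10.7 × 0.07 / 0.03274 = 22.88 d
  layer 3 (fine sand): t_3 = 1.40 × 0.13 / 0.03274 = 5.559 d
  layer 4 (silty sand): t_4 = 7.18 × 0.18 / 0.03274 = 39.48 d
Total t = Σ t_i = 126.6 days = 0.3466 years.

0.347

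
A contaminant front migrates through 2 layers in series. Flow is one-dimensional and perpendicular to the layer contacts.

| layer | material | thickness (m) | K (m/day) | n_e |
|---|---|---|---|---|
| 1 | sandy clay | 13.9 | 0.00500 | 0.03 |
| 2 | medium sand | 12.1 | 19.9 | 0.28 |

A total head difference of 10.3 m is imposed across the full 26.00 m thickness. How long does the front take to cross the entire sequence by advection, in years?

With flow normal to the layers, continuity requires the same specific discharge q through every layer.
Σ(b_i/K_i) = 13.9/0.00500 + 12.1/19.9 = 2781 d.
q = Δh / Σ(b_i/K_i) = 10.3 / 2781 = 0.003704 m/day.
In each layer the seepage velocity is v_i = q/n_i, so the layer transit time is t_i = b_i·n_i / q:
  layer 1 (sandy clay): t_1 = 13.9 × 0.03 / 0.003704 = 112.6 d
  layer 2 (medium sand): t_2 = 12.1 × 0.28 / 0.003704 = 914.6 d
Total t = Σ t_i = 1027 days = 2.812 years.

2.81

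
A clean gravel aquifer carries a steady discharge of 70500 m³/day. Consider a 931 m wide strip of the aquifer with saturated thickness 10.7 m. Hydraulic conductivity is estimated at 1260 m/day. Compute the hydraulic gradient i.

Cross-sectional area A = 931 × 10.7 = 9962 m².
From Q = K·A·i, i = Q / (K·A) = 70500 / (1260 × 9962) = 0.005617.

0.00562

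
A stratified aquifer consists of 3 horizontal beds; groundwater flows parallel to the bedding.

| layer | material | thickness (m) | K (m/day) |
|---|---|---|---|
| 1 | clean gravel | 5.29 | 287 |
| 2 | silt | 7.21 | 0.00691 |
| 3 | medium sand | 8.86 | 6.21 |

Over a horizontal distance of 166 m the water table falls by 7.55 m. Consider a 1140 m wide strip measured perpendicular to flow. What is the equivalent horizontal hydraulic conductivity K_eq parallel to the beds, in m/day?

Flow is parallel to layering, so each bed carries its own Darcy discharge and the transmissivities add.
Σ(K_i·b_i) = 287×5.29 + 0.00691×7.21 + 6.21×8.86 = 1573 m²/day.
Total thickness b = 21.36 m, so K_eq = Σ(K_i·b_i)/b = 73.66 m/day.

73.7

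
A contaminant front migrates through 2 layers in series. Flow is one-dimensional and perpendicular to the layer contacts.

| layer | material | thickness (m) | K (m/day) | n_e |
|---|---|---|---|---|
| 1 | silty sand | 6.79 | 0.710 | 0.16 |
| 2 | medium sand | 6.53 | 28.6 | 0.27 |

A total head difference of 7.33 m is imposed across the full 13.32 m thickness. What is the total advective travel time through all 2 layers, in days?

With flow normal to the layers, continuity requires the same specific discharge q through every layer.
Σ(b_i/K_i) = 6.79/0.710 + 6.53/28.6 = 9.792 d.
q = Δh / Σ(b_i/K_i) = 7.33 / 9.792 = 0.7486 m/day.
In each layer the seepage velocity is v_i = q/n_i, so the layer transit time is t_i = b_i·n_i / q:
  layer 1 (silty sand): t_1 = 6.79 × 0.16 / 0.7486 = 1.451 d
  layer 2 (medium sand): t_2 = 6.53 × 0.27 / 0.7486 = 2.355 d
Total t = Σ t_i = 3.806 days.

3.81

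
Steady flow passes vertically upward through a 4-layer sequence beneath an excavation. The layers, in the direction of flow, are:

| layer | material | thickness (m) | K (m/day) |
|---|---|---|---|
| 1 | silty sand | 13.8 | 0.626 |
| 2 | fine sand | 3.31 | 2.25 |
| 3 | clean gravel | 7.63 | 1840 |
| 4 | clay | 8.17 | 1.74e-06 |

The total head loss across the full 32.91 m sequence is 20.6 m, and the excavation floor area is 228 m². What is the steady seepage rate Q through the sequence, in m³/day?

Flow is perpendicular to layering, so the layers act in series and the equivalent K is the thickness-weighted harmonic mean.
Total thickness L = 13.8 + 3.31 + 7.63 + 8.17 = 32.91 m.
Σ(b_i/K_i) = 13.8/0.626 + 3.31/2.25 + 7.63/1840 + 8.17/1.74e-06 = 4.695e+06 d.
K_eq = L / Σ(b_i/K_i) = 32.91 / 4.695e+06 = 7.009e-06 m/day.
Q = K_eq · A · (Δh/L) = 7.009e-06 × 228 × (20.6/32.91) = 0.001000 m³/day.

0.00100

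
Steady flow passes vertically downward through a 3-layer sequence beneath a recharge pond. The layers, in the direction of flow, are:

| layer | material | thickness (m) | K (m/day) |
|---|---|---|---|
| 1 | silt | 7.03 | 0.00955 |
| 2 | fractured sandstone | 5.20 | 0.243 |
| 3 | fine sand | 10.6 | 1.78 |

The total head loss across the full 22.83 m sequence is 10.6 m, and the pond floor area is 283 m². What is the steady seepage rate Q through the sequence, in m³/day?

Flow is perpendicular to layering, so the layers act in series and the equivalent K is the thickness-weighted harmonic mean.
Total thickness L = 7.03 + 5.20 + 10.6 = 22.83 m.
Σ(b_i/K_i) = 7.03/0.00955 + 5.20/0.243 + 10.6/1.78 = 763.5 d.
K_eq = L / Σ(b_i/K_i) = 22.83 / 763.5 = 0.02990 m/day.
Q = K_eq · A · (Δh/L) = 0.02990 × 283 × (10.6/22.83) = 3.929 m³/day.

3.93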